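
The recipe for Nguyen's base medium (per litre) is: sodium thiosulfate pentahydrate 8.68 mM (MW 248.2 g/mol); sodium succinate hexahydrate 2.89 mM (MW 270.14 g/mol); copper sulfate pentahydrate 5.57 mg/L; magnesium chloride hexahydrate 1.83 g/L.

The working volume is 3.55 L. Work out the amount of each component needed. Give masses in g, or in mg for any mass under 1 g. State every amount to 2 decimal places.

sodium thiosulfate pentahydrate 7.65 g; sodium succinate hexahydrate 2.77 g; copper sulfate pentahydrate 19.77 mg; magnesium chloride hexahydrate 6.50 g

Working volume: 3.55 L.
sodium thiosulfate pentahydrate: 8.68 mmol/L × 248.2 g/mol × 3.55 L ÷ 1000 = 7.65 g
sodium succinate hexahydrate: 2.89 mmol/L × 270.14 g/mol × 3.55 L ÷ 1000 = 2.77 g
copper sulfate pentahydrate: 5.57 mg/L × 3.55 L = 19.77 mg
magnesium chloride hexahydrate: 1.83 g/L × 3.55 L = 6.50 g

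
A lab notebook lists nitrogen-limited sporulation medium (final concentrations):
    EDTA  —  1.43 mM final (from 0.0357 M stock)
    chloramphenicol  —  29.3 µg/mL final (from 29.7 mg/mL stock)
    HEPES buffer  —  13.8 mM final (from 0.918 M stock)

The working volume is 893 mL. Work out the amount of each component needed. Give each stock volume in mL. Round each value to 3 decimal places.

EDTA 35.770 mL; chloramphenicol 0.881 mL; HEPES buffer 13.424 mL

Target volume = 893 mL = 0.893 L.
EDTA: dilute stock: 1.43 mM × 893 mL ÷ 35.7 mM = 35.770 mL
chloramphenicol: C1V1 = C2V2 → 29.3 µg/mL × 893 mL ÷ 29700 µg/mL = 0.881 mL
HEPES buffer: V = C2·V2/C1 = 13.8 mM × 893 mL ÷ 918 mM = 13.424 mL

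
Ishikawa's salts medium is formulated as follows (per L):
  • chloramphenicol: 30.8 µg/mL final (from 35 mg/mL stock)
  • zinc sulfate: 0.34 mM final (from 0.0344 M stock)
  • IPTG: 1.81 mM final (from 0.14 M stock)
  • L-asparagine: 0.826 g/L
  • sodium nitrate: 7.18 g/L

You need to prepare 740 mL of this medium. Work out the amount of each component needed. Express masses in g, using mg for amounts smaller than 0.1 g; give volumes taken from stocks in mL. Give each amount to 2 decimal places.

Scale factor relative to 1 L: 0.74.
chloramphenicol: V = C2·V2/C1 = 30.8 µg/mL × 740 mL ÷ 35000 µg/mL = 0.65 mL
zinc sulfate: dilute stock: 0.34 mM × 740 mL ÷ 34.4 mM = 7.31 mL
IPTG: V = C2·V2/C1 = 1.81 mM × 740 mL ÷ 140 mM = 9.57 mL
L-asparagine: 0.826 g/L × 0.74 L = 0.61 g
sodium nitrate: 7.18 g/L × 0.74 L = 5.31 g

chloramphenicol 0.65 mL; zinc sulfate 7.31 mL; IPTG 9.57 mL; L-asparagine 0.61 g; sodium nitrate 5.31 g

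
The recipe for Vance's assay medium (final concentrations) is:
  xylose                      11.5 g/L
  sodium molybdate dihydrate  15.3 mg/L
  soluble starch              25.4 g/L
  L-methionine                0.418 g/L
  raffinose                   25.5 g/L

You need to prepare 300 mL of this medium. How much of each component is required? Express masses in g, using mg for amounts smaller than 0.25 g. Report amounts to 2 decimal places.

xylose 3.45 g; sodium molybdate dihydrate 4.59 mg; soluble starch 7.62 g; L-methionine 125.40 mg; raffinose 7.65 g

Working volume: 300 mL = 0.3 L.
xylose: 11.5 g/L × 0.3 L = 3.45 g
sodium molybdate dihydrate: 15.3 mg/L × 0.3 L = 4.59 mg
soluble starch: 25.4 g/L × 0.3 L = 7.62 g
L-methionine: 0.418 g/L × 0.3 L = 0.1254 g = 125.40 mg
raffinose: 25.5 g/L × 0.3 L = 7.65 g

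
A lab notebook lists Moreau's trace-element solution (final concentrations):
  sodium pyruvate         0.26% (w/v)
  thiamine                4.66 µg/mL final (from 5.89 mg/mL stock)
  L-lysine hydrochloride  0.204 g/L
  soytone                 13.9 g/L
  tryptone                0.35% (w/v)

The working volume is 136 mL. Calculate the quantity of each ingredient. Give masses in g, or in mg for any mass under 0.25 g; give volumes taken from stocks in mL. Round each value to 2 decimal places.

sodium pyruvate 0.35 g; thiamine 0.11 mL; L-lysine hydrochloride 27.74 mg; soytone 1.89 g; tryptone 0.48 g

Working volume: 136 mL = 0.136 L.
sodium pyruvate: 0.26 g per 100 mL × 136 mL ÷ 100 = 0.35 g
thiamine: C1V1 = C2V2 → 4.66 µg/mL × 136 mL ÷ 5890 µg/mL = 0.11 mL
L-lysine hydrochloride: 0.204 g/L × 0.136 L = 0.027744 g = 27.74 mg
soytone: 13.9 g/L × 0.136 L = 1.89 g
tryptone: 0.35 g per 100 mL × 136 mL ÷ 100 = 0.48 g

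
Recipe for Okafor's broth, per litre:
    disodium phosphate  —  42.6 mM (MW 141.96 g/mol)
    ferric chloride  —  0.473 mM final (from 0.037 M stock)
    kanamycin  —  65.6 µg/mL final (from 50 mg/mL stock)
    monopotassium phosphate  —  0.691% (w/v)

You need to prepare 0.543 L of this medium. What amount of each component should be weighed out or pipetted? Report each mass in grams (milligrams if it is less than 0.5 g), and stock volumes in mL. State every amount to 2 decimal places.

disodium phosphate 3.28 g; ferric chloride 6.94 mL; kanamycin 0.71 mL; monopotassium phosphate 3.75 g

Working volume: 0.543 L.
disodium phosphate: 42.6 mmol/L × 141.96 g/mol × 0.543 L ÷ 1000 = 3.28 g
ferric chloride: dilute stock: 0.473 mM × 543 mL ÷ 37 mM = 6.94 mL
kanamycin: V = C2·V2/C1 = 65.6 µg/mL × 543 mL ÷ 50000 µg/mL = 0.71 mL
monopotassium phosphate: 0.691% w/v = 6.91 g/L → 6.91 × 0.543 L = 3.75 g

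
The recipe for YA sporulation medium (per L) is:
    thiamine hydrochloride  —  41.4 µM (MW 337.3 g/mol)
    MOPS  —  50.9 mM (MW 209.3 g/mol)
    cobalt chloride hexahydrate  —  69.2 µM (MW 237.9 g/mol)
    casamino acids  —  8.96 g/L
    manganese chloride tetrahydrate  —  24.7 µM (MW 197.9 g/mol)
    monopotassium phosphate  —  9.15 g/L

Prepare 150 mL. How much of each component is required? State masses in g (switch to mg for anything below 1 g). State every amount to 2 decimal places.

Working volume: 150 mL = 0.15 L.
thiamine hydrochloride: 41.4 µmol/L × 337.3 g/mol × 0.15 L ÷ 1000 = 2.09 mg
MOPS: 50.9 mmol/L × 209.3 g/mol × 0.15 L ÷ 1000 = 1.60 g
cobalt chloride hexahydrate: 69.2 µmol/L × 237.9 g/mol × 0.15 L ÷ 1000 = 2.47 mg
casamino acids: 8.96 g/L × 0.15 L = 1.34 g
manganese chloride tetrahydrate: 24.7 µmol/L × 197.9 g/mol × 0.15 L ÷ 1000 = 0.73 mg
monopotassium phosphate: 9.15 g/L × 0.15 L = 1.37 g

thiamine hydrochloride 2.09 mg; MOPS 1.60 g; cobalt chloride hexahydrate 2.47 mg; casamino acids 1.34 g; manganese chloride tetrahydrate 0.73 mg; monopotassium phosphate 1.37 g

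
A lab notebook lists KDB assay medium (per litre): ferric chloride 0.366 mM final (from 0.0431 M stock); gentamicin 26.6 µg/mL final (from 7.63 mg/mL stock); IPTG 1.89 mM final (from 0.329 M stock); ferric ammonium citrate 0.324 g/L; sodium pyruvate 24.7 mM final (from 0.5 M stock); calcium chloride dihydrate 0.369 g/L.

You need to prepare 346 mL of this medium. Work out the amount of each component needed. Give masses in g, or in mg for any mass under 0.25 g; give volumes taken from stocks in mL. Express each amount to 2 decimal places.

ferric chloride 2.94 mL; gentamicin 1.21 mL; IPTG 1.99 mL; ferric ammonium citrate 112.10 mg; sodium pyruvate 17.09 mL; calcium chloride dihydrate 127.67 mg

Target volume = 346 mL = 0.346 L.
ferric chloride: V = C2·V2/C1 = 0.366 mM × 346 mL ÷ 43.1 mM = 2.94 mL
gentamicin: dilute stock: 26.6 µg/mL × 346 mL ÷ 7630 µg/mL = 1.21 mL
IPTG: dilute stock: 1.89 mM × 346 mL ÷ 329 mM = 1.99 mL
ferric ammonium citrate: 0.324 g/L × 0.346 L = 0.112104 g = 112.10 mg
sodium pyruvate: dilute stock: 24.7 mM × 346 mL ÷ 500 mM = 17.09 mL
calcium chloride dihydrate: 0.369 g/L × 0.346 L = 0.127674 g = 127.67 mg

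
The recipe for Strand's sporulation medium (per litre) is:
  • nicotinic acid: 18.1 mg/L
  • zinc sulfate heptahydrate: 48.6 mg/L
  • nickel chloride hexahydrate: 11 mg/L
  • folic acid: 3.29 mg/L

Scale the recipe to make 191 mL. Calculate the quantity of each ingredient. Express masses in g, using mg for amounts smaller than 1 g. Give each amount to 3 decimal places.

Scale factor relative to 1 L: 0.191.
nicotinic acid: 18.1 mg/L × 0.191 L = 3.457 mg
zinc sulfate heptahydrate: 48.6 mg/L × 0.191 L = 9.283 mg
nickel chloride hexahydrate: 11 mg/L × 0.191 L = 2.101 mg
folic acid: 3.29 mg/L × 0.191 L = 0.628 mg

nicotinic acid 3.457 mg; zinc sulfate heptahydrate 9.283 mg; nickel chloride hexahydrate 2.101 mg; folic acid 0.628 mg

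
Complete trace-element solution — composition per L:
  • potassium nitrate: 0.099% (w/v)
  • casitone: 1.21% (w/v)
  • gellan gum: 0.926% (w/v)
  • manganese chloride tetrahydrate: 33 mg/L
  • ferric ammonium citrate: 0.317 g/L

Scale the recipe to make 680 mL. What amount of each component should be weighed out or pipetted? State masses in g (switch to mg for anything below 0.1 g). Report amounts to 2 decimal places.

Scale factor relative to 1 L: 0.68.
potassium nitrate: 0.099 g per 100 mL × 680 mL ÷ 100 = 0.67 g
casitone: 1.21% w/v = 12.1 g/L → 12.1 × 0.68 L = 8.23 g
gellan gum: 0.926 g per 100 mL × 680 mL ÷ 100 = 6.30 g
manganese chloride tetrahydrate: 33 mg/L × 0.68 L = 22.44 mg
ferric ammonium citrate: 0.317 g/L × 0.68 L = 0.22 g

potassium nitrate 0.67 g; casitone 8.23 g; gellan gum 6.30 g; manganese chloride tetrahydrate 22.44 mg; ferric ammonium citrate 0.22 g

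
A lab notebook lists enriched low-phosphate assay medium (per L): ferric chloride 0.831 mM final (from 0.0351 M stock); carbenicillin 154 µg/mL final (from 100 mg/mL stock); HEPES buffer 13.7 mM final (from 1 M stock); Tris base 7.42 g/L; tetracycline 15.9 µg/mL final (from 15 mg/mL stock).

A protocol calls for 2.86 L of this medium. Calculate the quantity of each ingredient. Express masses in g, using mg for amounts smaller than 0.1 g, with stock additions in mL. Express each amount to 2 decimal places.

ferric chloride 67.71 mL; carbenicillin 4.40 mL; HEPES buffer 39.18 mL; Tris base 21.22 g; tetracycline 3.03 mL

Working volume: 2.86 L.
ferric chloride: C1V1 = C2V2 → 0.831 mM × 2860 mL ÷ 35.1 mM = 67.71 mL
carbenicillin: dilute stock: 154 µg/mL × 2860 mL ÷ 100000 µg/mL = 4.40 mL
HEPES buffer: V = C2·V2/C1 = 13.7 mM × 2860 mL ÷ 1000 mM = 39.18 mL
Tris base: 7.42 g/L × 2.86 L = 21.22 g
tetracycline: C1V1 = C2V2 → 15.9 µg/mL × 2860 mL ÷ 15000 µg/mL = 3.03 mL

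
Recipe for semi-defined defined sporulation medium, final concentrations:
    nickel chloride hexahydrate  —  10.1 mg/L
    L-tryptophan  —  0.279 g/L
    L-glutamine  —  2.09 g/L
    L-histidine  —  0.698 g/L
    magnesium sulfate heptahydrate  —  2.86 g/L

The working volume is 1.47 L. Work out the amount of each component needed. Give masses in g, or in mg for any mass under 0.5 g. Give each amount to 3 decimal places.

Scale factor relative to 1 L: 1.47.
nickel chloride hexahydrate: 10.1 mg/L × 1.47 L = 14.847 mg
L-tryptophan: 0.279 g/L × 1.47 L = 0.41013 g = 410.130 mg
L-glutamine: 2.09 g/L × 1.47 L = 3.072 g
L-histidine: 0.698 g/L × 1.47 L = 1.026 g
magnesium sulfate heptahydrate: 2.86 g/L × 1.47 L = 4.204 g

nickel chloride hexahydrate 14.847 mg; L-tryptophan 410.130 mg; L-glutamine 3.072 g; L-histidine 1.026 g; magnesium sulfate heptahydrate 4.204 g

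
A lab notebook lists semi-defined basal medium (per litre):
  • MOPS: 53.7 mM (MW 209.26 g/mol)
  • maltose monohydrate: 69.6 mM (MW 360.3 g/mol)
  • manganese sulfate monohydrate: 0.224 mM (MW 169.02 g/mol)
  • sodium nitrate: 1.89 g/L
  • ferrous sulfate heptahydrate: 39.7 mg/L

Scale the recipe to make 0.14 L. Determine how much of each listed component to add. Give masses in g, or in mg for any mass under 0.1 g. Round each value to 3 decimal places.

Scale factor relative to 1 L: 0.14.
MOPS: 53.7 mmol/L × 209.26 g/mol × 0.14 L ÷ 1000 = 1.573 g
maltose monohydrate: 69.6 mmol/L × 360.3 g/mol × 0.14 L ÷ 1000 = 3.511 g
manganese sulfate monohydrate: 0.224 mmol/L × 169.02 mg/mmol × 0.14 L = 5.300 mg
sodium nitrate: 1.89 g/L × 0.14 L = 0.265 g
ferrous sulfate heptahydrate: 39.7 mg/L × 0.14 L = 5.558 mg

MOPS 1.573 g; maltose monohydrate 3.511 g; manganese sulfate monohydrate 5.300 mg; sodium nitrate 0.265 g; ferrous sulfate heptahydrate 5.558 mg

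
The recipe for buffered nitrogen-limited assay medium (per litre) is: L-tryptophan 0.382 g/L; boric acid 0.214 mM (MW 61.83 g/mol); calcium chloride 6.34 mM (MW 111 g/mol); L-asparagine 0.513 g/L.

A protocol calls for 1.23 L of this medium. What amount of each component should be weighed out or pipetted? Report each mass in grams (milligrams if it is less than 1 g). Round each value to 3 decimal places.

Working volume: 1.23 L.
L-tryptophan: 0.382 g/L × 1.23 L = 0.46986 g = 469.860 mg
boric acid: 0.214 mmol/L × 61.83 mg/mmol × 1.23 L = 16.275 mg
calcium chloride: 6.34 mmol/L × 111 mg/mmol × 1.23 L = 865.600 mg
L-asparagine: 0.513 g/L × 1.23 L = 0.63099 g = 630.990 mg

L-tryptophan 469.860 mg; boric acid 16.275 mg; calcium chloride 865.600 mg; L-asparagine 630.990 mg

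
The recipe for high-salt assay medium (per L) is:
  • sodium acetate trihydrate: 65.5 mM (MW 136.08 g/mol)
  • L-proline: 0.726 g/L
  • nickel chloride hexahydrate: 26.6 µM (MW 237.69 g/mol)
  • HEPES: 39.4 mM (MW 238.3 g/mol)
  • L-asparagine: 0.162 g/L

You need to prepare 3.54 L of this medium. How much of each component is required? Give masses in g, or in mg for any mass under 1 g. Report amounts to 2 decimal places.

Scale factor relative to 1 L: 3.54.
sodium acetate trihydrate: 65.5 mmol/L × 136.08 g/mol × 3.54 L ÷ 1000 = 31.55 g
L-proline: 0.726 g/L × 3.54 L = 2.57 g
nickel chloride hexahydrate: 26.6 µmol/L × 237.69 g/mol × 3.54 L ÷ 1000 = 22.38 mg
HEPES: 39.4 mmol/L × 238.3 g/mol × 3.54 L ÷ 1000 = 33.24 g
L-asparagine: 0.162 g/L × 3.54 L = 0.57348 g = 573.48 mg

sodium acetate trihydrate 31.55 g; L-proline 2.57 g; nickel chloride hexahydrate 22.38 mg; HEPES 33.24 g; L-asparagine 573.48 mg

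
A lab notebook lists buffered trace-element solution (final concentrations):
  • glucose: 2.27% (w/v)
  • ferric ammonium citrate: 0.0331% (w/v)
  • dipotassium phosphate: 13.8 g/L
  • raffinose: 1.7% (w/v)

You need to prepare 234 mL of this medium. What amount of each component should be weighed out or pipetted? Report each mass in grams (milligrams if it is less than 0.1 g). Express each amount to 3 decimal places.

Scale factor relative to 1 L: 0.234.
glucose: 2.27 g per 100 mL × 234 mL ÷ 100 = 5.312 g
ferric ammonium citrate: 0.0331 g per 100 mL × 234 mL ÷ 100 = 0.077454 g = 77.454 mg
dipotassium phosphate: 13.8 g/L × 0.234 L = 3.229 g
raffinose: 1.7% w/v = 17 g/L → 17 × 0.234 L = 3.978 g

glucose 5.312 g; ferric ammonium citrate 77.454 mg; dipotassium phosphate 3.229 g; raffinose 3.978 g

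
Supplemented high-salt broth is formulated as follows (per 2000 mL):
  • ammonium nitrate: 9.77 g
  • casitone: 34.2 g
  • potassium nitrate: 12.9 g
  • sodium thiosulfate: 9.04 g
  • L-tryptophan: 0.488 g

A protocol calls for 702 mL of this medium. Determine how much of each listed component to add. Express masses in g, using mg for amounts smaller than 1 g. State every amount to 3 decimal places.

ammonium nitrate 3.429 g; casitone 12.004 g; potassium nitrate 4.528 g; sodium thiosulfate 3.173 g; L-tryptophan 171.288 mg

Ratio of target to recipe volume: 702 / 2000 = 0.351.
ammonium nitrate: 9.77 g × (702 mL / 2000 mL) = 3.429 g
casitone: 34.2 g × (702 mL / 2000 mL) = 12.004 g
potassium nitrate: 12.9 g × (702 mL / 2000 mL) = 4.528 g
sodium thiosulfate: 9.04 g × (702 mL / 2000 mL) = 3.173 g
L-tryptophan: 0.488 g × (702 mL / 2000 mL) = 0.171288 g = 171.288 mg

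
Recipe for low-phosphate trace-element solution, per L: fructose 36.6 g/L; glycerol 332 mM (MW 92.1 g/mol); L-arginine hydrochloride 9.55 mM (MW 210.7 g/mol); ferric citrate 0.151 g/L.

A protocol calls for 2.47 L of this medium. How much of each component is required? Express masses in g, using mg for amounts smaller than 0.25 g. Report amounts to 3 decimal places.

fructose 90.402 g; glycerol 75.526 g; L-arginine hydrochloride 4.970 g; ferric citrate 0.373 g

Scale factor relative to 1 L: 2.47.
fructose: 36.6 g/L × 2.47 L = 90.402 g
glycerol: 332 mmol/L × 92.1 g/mol × 2.47 L ÷ 1000 = 75.526 g
L-arginine hydrochloride: 9.55 mmol/L × 210.7 g/mol × 2.47 L ÷ 1000 = 4.970 g
ferric citrate: 0.151 g/L × 2.47 L = 0.373 g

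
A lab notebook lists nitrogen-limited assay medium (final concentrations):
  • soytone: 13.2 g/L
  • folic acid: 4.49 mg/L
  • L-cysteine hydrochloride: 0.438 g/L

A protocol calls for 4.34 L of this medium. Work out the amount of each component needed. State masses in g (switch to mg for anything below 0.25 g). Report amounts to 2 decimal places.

soytone 57.29 g; folic acid 19.49 mg; L-cysteine hydrochloride 1.90 g

Scale factor relative to 1 L: 4.34.
soytone: 13.2 g/L × 4.34 L = 57.29 g
folic acid: 4.49 mg/L × 4.34 L = 19.49 mg
L-cysteine hydrochloride: 0.438 g/L × 4.34 L = 1.90 g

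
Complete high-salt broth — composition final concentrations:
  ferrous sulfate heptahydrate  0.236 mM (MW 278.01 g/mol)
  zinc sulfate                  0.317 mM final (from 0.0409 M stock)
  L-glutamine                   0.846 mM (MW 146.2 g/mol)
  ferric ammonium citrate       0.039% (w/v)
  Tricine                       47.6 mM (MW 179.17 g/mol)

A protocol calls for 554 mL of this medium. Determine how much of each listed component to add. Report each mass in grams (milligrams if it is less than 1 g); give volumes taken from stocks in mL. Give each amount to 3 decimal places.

Scale factor relative to 1 L: 0.554.
ferrous sulfate heptahydrate: 0.236 mmol/L × 278.01 mg/mmol × 0.554 L = 36.348 mg
zinc sulfate: V = C2·V2/C1 = 0.317 mM × 554 mL ÷ 40.9 mM = 4.294 mL
L-glutamine: 0.846 mmol/L × 146.2 mg/mmol × 0.554 L = 68.522 mg
ferric ammonium citrate: 0.039% w/v = 0.39 g/L → 0.39 × 0.554 L = 0.21606 g = 216.060 mg
Tricine: 47.6 mmol/L × 179.17 g/mol × 0.554 L ÷ 1000 = 4.725 g

ferrous sulfate heptahydrate 36.348 mg; zinc sulfate 4.294 mL; L-glutamine 68.522 mg; ferric ammonium citrate 216.060 mg; Tricine 4.725 g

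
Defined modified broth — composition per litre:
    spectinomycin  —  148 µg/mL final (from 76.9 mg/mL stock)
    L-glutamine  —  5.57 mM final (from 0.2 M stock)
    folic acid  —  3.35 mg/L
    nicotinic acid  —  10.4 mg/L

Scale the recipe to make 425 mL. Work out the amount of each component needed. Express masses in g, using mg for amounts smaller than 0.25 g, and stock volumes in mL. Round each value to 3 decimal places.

Working volume: 425 mL = 0.425 L.
spectinomycin: C1V1 = C2V2 → 148 µg/mL × 425 mL ÷ 76900 µg/mL = 0.818 mL
L-glutamine: dilute stock: 5.57 mM × 425 mL ÷ 200 mM = 11.836 mL
folic acid: 3.35 mg/L × 0.425 L = 1.424 mg
nicotinic acid: 10.4 mg/L × 0.425 L = 4.420 mg

spectinomycin 0.818 mL; L-glutamine 11.836 mL; folic acid 1.424 mg; nicotinic acid 4.420 mg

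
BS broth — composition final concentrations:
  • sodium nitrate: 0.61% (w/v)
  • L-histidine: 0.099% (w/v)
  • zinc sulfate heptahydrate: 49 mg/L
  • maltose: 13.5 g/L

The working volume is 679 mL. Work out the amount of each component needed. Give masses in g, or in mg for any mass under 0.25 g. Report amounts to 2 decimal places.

sodium nitrate 4.14 g; L-histidine 0.67 g; zinc sulfate heptahydrate 33.27 mg; maltose 9.17 g

Working volume: 679 mL = 0.679 L.
sodium nitrate: 0.61% w/v = 6.1 g/L → 6.1 × 0.679 L = 4.14 g
L-histidine: 0.099% w/v = 0.99 g/L → 0.99 × 0.679 L = 0.67 g
zinc sulfate heptahydrate: 49 mg/L × 0.679 L = 33.27 mg
maltose: 13.5 g/L × 0.679 L = 9.17 g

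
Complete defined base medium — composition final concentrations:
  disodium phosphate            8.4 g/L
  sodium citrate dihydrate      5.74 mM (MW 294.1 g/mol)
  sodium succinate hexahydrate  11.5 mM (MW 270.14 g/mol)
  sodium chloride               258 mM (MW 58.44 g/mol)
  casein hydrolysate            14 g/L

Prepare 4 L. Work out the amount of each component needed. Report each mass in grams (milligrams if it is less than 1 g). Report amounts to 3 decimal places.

disodium phosphate 33.600 g; sodium citrate dihydrate 6.753 g; sodium succinate hexahydrate 12.426 g; sodium chloride 60.310 g; casein hydrolysate 56.000 g

Working volume: 4 L.
disodium phosphate: 8.4 g/L × 4 L = 33.600 g
sodium citrate dihydrate: 5.74 mmol/L × 294.1 g/mol × 4 L ÷ 1000 = 6.753 g
sodium succinate hexahydrate: 11.5 mmol/L × 270.14 g/mol × 4 L ÷ 1000 = 12.426 g
sodium chloride: 258 mmol/L × 58.44 g/mol × 4 L ÷ 1000 = 60.310 g
casein hydrolysate: 14 g/L × 4 L = 56.000 g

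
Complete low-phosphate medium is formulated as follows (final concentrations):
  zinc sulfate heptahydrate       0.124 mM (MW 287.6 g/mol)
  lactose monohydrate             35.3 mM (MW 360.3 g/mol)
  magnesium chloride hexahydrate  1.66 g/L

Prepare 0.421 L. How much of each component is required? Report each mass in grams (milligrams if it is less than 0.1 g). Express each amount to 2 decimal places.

Working volume: 0.421 L.
zinc sulfate heptahydrate: 0.124 mmol/L × 287.6 mg/mmol × 0.421 L = 15.01 mg
lactose monohydrate: 35.3 mmol/L × 360.3 g/mol × 0.421 L ÷ 1000 = 5.35 g
magnesium chloride hexahydrate: 1.66 g/L × 0.421 L = 0.70 g

zinc sulfate heptahydrate 15.01 mg; lactose monohydrate 5.35 g; magnesium chloride hexahydrate 0.70 g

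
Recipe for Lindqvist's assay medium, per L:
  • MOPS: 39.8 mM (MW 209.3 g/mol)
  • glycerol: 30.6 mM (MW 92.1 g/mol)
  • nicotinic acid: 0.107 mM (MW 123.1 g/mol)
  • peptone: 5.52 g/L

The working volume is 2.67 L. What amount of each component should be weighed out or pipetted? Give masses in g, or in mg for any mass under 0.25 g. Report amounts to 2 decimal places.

Scale factor relative to 1 L: 2.67.
MOPS: 39.8 mmol/L × 209.3 g/mol × 2.67 L ÷ 1000 = 22.24 g
glycerol: 30.6 mmol/L × 92.1 g/mol × 2.67 L ÷ 1000 = 7.52 g
nicotinic acid: 0.107 mmol/L × 123.1 mg/mmol × 2.67 L = 35.17 mg
peptone: 5.52 g/L × 2.67 L = 14.74 g

MOPS 22.24 g; glycerol 7.52 g; nicotinic acid 35.17 mg; peptone 14.74 g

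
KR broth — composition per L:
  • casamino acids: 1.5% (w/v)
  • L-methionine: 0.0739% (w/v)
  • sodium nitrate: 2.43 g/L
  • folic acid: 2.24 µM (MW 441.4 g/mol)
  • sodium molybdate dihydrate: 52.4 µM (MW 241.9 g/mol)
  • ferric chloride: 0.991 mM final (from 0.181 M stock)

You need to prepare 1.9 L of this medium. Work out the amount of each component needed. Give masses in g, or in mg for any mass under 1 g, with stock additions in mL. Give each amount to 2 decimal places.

Scale factor relative to 1 L: 1.9.
casamino acids: 1.5% w/v = 15 g/L → 15 × 1.9 L = 28.50 g
L-methionine: 0.0739% w/v = 0.739 g/L → 0.739 × 1.9 L = 1.40 g
sodium nitrate: 2.43 g/L × 1.9 L = 4.62 g
folic acid: 2.24 µmol/L × 441.4 g/mol × 1.9 L ÷ 1000 = 1.88 mg
sodium molybdate dihydrate: 52.4 µmol/L × 241.9 g/mol × 1.9 L ÷ 1000 = 24.08 mg
ferric chloride: C1V1 = C2V2 → 0.991 mM × 1900 mL ÷ 181 mM = 10.40 mL

casamino acids 28.50 g; L-methionine 1.40 g; sodium nitrate 4.62 g; folic acid 1.88 mg; sodium molybdate dihydrate 24.08 mg; ferric chloride 10.40 mL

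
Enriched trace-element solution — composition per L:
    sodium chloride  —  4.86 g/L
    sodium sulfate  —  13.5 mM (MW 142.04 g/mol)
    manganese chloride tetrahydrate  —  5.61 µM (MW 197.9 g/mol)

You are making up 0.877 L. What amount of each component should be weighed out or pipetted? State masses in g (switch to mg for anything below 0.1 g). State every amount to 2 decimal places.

sodium chloride 4.26 g; sodium sulfate 1.68 g; manganese chloride tetrahydrate 0.97 mg

Working volume: 0.877 L.
sodium chloride: 4.86 g/L × 0.877 L = 4.26 g
sodium sulfate: 13.5 mmol/L × 142.04 g/mol × 0.877 L ÷ 1000 = 1.68 g
manganese chloride tetrahydrate: 5.61 µmol/L × 197.9 g/mol × 0.877 L ÷ 1000 = 0.97 mg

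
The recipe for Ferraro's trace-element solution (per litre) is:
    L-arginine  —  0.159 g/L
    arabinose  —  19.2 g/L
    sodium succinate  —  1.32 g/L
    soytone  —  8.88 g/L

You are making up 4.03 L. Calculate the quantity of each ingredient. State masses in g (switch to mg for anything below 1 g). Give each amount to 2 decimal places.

L-arginine 640.77 mg; arabinose 77.38 g; sodium succinate 5.32 g; soytone 35.79 g

Scale factor relative to 1 L: 4.03.
L-arginine: 0.159 g/L × 4.03 L = 0.64077 g = 640.77 mg
arabinose: 19.2 g/L × 4.03 L = 77.38 g
sodium succinate: 1.32 g/L × 4.03 L = 5.32 g
soytone: 8.88 g/L × 4.03 L = 35.79 g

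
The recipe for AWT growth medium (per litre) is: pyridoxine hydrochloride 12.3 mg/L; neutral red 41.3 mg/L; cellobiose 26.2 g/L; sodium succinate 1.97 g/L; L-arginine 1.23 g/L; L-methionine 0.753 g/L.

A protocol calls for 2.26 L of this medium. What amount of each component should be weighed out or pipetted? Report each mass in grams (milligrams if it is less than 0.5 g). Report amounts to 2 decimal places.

Working volume: 2.26 L.
pyridoxine hydrochloride: 12.3 mg/L × 2.26 L = 27.80 mg
neutral red: 41.3 mg/L × 2.26 L = 93.34 mg
cellobiose: 26.2 g/L × 2.26 L = 59.21 g
sodium succinate: 1.97 g/L × 2.26 L = 4.45 g
L-arginine: 1.23 g/L × 2.26 L = 2.78 g
L-methionine: 0.753 g/L × 2.26 L = 1.70 g

pyridoxine hydrochloride 27.80 mg; neutral red 93.34 mg; cellobiose 59.21 g; sodium succinate 4.45 g; L-arginine 2.78 g; L-methionine 1.70 g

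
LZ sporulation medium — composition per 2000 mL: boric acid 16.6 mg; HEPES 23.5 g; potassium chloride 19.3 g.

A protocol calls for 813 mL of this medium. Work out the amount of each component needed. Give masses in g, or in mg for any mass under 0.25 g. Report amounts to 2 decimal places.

Ratio of target to recipe volume: 813 / 2000 = 0.4065.
boric acid: 16.6 mg × (813 mL / 2000 mL) = 6.75 mg
HEPES: 23.5 g × (813 mL / 2000 mL) = 9.55 g
potassium chloride: 19.3 g × (813 mL / 2000 mL) = 7.85 g

boric acid 6.75 mg; HEPES 9.55 g; potassium chloride 7.85 g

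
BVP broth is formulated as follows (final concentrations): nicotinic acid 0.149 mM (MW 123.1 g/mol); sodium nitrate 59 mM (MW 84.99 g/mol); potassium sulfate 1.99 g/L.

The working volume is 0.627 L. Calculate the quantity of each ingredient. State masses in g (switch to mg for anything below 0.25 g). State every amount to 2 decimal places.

nicotinic acid 11.50 mg; sodium nitrate 3.14 g; potassium sulfate 1.25 g

Scale factor relative to 1 L: 0.627.
nicotinic acid: 0.149 mmol/L × 123.1 mg/mmol × 0.627 L = 11.50 mg
sodium nitrate: 59 mmol/L × 84.99 g/mol × 0.627 L ÷ 1000 = 3.14 g
potassium sulfate: 1.99 g/L × 0.627 L = 1.25 g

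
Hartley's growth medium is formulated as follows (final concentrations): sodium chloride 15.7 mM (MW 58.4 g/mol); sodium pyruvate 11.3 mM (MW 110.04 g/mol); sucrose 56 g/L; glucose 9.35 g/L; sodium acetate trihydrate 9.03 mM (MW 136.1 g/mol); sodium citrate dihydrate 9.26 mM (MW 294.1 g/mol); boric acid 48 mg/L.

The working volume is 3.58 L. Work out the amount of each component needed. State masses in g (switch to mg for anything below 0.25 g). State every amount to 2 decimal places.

sodium chloride 3.28 g; sodium pyruvate 4.45 g; sucrose 200.48 g; glucose 33.47 g; sodium acetate trihydrate 4.40 g; sodium citrate dihydrate 9.75 g; boric acid 171.84 mg

Scale factor relative to 1 L: 3.58.
sodium chloride: 15.7 mmol/L × 58.4 g/mol × 3.58 L ÷ 1000 = 3.28 g
sodium pyruvate: 11.3 mmol/L × 110.04 g/mol × 3.58 L ÷ 1000 = 4.45 g
sucrose: 56 g/L × 3.58 L = 200.48 g
glucose: 9.35 g/L × 3.58 L = 33.47 g
sodium acetate trihydrate: 9.03 mmol/L × 136.1 g/mol × 3.58 L ÷ 1000 = 4.40 g
sodium citrate dihydrate: 9.26 mmol/L × 294.1 g/mol × 3.58 L ÷ 1000 = 9.75 g
boric acid: 48 mg/L × 3.58 L = 171.84 mg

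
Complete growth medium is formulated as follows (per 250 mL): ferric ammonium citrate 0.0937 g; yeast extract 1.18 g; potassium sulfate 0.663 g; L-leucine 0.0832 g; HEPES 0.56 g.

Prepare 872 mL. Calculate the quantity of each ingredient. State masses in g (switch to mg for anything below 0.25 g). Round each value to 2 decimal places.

ferric ammonium citrate 0.33 g; yeast extract 4.12 g; potassium sulfate 2.31 g; L-leucine 0.29 g; HEPES 1.95 g

Scale factor = 872 mL / 250 mL = 3.488.
ferric ammonium citrate: 0.0937 g × (872 mL / 250 mL) = 0.33 g
yeast extract: 1.18 g × (872 mL / 250 mL) = 4.12 g
potassium sulfate: 0.663 g × (872 mL / 250 mL) = 2.31 g
L-leucine: 0.0832 g × (872 mL / 250 mL) = 0.29 g
HEPES: 0.56 g × (872 mL / 250 mL) = 1.95 g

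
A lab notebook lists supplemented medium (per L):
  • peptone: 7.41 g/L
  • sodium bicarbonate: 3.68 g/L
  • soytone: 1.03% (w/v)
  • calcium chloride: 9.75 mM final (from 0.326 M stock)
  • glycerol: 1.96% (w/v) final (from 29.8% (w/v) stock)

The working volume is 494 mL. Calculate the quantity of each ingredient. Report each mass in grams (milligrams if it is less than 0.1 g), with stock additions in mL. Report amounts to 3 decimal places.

peptone 3.661 g; sodium bicarbonate 1.818 g; soytone 5.088 g; calcium chloride 14.775 mL; glycerol 32.491 mL

Target volume = 494 mL = 0.494 L.
peptone: 7.41 g/L × 0.494 L = 3.661 g
sodium bicarbonate: 3.68 g/L × 0.494 L = 1.818 g
soytone: 1.03% w/v = 10.3 g/L → 10.3 × 0.494 L = 5.088 g
calcium chloride: V = C2·V2/C1 = 9.75 mM × 494 mL ÷ 326 mM = 14.775 mL
glycerol: dilute stock: 1.96% ÷ 29.8% × 494 mL = 32.491 mL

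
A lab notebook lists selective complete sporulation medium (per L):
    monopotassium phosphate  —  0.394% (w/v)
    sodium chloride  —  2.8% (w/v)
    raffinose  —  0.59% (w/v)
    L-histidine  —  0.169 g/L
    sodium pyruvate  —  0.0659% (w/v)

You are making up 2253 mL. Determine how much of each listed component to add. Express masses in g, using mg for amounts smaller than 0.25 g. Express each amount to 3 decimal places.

Working volume: 2253 mL = 2.253 L.
monopotassium phosphate: 0.394 g per 100 mL × 2253 mL ÷ 100 = 8.877 g
sodium chloride: 2.8% w/v = 28 g/L → 28 × 2.253 L = 63.084 g
raffinose: 0.59 g per 100 mL × 2253 mL ÷ 100 = 13.293 g
L-histidine: 0.169 g/L × 2.253 L = 0.381 g
sodium pyruvate: 0.0659 g per 100 mL × 2253 mL ÷ 100 = 1.485 g

monopotassium phosphate 8.877 g; sodium chloride 63.084 g; raffinose 13.293 g; L-histidine 0.381 g; sodium pyruvate 1.485 g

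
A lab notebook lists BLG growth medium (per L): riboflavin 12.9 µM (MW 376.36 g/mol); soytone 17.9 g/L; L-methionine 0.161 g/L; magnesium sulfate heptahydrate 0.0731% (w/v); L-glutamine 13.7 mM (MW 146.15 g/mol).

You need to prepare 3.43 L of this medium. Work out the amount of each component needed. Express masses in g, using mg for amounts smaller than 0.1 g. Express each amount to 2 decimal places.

Scale factor relative to 1 L: 3.43.
riboflavin: 12.9 µmol/L × 376.36 g/mol × 3.43 L ÷ 1000 = 16.65 mg
soytone: 17.9 g/L × 3.43 L = 61.40 g
L-methionine: 0.161 g/L × 3.43 L = 0.55 g
magnesium sulfate heptahydrate: 0.0731 g per 100 mL × 3430 mL ÷ 100 = 2.51 g
L-glutamine: 13.7 mmol/L × 146.15 g/mol × 3.43 L ÷ 1000 = 6.87 g

riboflavin 16.65 mg; soytone 61.40 g; L-methionine 0.55 g; magnesium sulfate heptahydrate 2.51 g; L-glutamine 6.87 g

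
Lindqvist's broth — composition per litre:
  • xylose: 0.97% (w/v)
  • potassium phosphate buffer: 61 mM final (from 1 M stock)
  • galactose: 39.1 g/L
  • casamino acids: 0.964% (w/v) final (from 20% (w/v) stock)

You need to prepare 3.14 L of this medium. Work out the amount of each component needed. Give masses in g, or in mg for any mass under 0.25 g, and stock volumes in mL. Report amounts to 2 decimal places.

xylose 30.46 g; potassium phosphate buffer 191.54 mL; galactose 122.77 g; casamino acids 151.35 mL

Working volume: 3.14 L.
xylose: 0.97% w/v = 9.7 g/L → 9.7 × 3.14 L = 30.46 g
potassium phosphate buffer: V = C2·V2/C1 = 61 mM × 3140 mL ÷ 1000 mM = 191.54 mL
galactose: 39.1 g/L × 3.14 L = 122.77 g
casamino acids: V = C2·V2/C1 = 0.964% ÷ 20% × 3140 mL = 151.35 mL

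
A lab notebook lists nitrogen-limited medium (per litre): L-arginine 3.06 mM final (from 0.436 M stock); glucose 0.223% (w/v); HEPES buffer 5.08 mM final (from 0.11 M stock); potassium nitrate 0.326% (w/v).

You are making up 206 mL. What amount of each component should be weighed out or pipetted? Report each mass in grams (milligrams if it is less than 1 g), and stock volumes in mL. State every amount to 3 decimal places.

L-arginine 1.446 mL; glucose 459.380 mg; HEPES buffer 9.513 mL; potassium nitrate 671.560 mg

Target volume = 206 mL = 0.206 L.
L-arginine: V = C2·V2/C1 = 3.06 mM × 206 mL ÷ 436 mM = 1.446 mL
glucose: 0.223 g per 100 mL × 206 mL ÷ 100 = 0.45938 g = 459.380 mg
HEPES buffer: dilute stock: 5.08 mM × 206 mL ÷ 110 mM = 9.513 mL
potassium nitrate: 0.326% w/v = 3.26 g/L → 3.26 × 0.206 L = 0.67156 g = 671.560 mg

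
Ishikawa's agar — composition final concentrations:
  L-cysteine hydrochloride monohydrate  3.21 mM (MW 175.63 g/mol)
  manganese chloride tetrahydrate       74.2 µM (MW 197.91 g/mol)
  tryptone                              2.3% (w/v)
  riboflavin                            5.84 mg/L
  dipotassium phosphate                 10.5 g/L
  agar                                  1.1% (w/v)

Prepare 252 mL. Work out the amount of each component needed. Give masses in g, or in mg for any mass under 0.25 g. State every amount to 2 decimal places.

L-cysteine hydrochloride monohydrate 142.07 mg; manganese chloride tetrahydrate 3.70 mg; tryptone 5.80 g; riboflavin 1.47 mg; dipotassium phosphate 2.65 g; agar 2.77 g

Target volume = 252 mL = 0.252 L.
L-cysteine hydrochloride monohydrate: 3.21 mmol/L × 175.63 mg/mmol × 0.252 L = 142.07 mg
manganese chloride tetrahydrate: 74.2 µmol/L × 197.91 g/mol × 0.252 L ÷ 1000 = 3.70 mg
tryptone: 2.3 g per 100 mL × 252 mL ÷ 100 = 5.80 g
riboflavin: 5.84 mg/L × 0.252 L = 1.47 mg
dipotassium phosphate: 10.5 g/L × 0.252 L = 2.65 g
agar: 1.1 g per 100 mL × 252 mL ÷ 100 = 2.77 g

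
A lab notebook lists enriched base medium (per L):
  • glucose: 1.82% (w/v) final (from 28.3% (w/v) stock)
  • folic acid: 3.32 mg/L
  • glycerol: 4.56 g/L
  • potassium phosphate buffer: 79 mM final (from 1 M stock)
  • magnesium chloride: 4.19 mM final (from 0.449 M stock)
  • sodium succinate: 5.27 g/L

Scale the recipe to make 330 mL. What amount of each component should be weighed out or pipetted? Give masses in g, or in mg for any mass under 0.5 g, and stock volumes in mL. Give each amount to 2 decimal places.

glucose 21.22 mL; folic acid 1.10 mg; glycerol 1.50 g; potassium phosphate buffer 26.07 mL; magnesium chloride 3.08 mL; sodium succinate 1.74 g

Working volume: 330 mL = 0.33 L.
glucose: C1V1 = C2V2 → 1.82% ÷ 28.3% × 330 mL = 21.22 mL
folic acid: 3.32 mg/L × 0.33 L = 1.10 mg
glycerol: 4.56 g/L × 0.33 L = 1.50 g
potassium phosphate buffer: C1V1 = C2V2 → 79 mM × 330 mL ÷ 1000 mM = 26.07 mL
magnesium chloride: C1V1 = C2V2 → 4.19 mM × 330 mL ÷ 449 mM = 3.08 mL
sodium succinate: 5.27 g/L × 0.33 L = 1.74 g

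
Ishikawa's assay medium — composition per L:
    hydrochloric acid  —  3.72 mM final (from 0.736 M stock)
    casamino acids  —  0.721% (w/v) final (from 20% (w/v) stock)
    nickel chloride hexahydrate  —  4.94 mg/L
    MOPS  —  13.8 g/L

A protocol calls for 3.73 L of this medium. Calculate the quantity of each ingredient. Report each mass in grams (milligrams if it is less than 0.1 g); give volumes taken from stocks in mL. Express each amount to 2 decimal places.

Working volume: 3.73 L.
hydrochloric acid: C1V1 = C2V2 → 3.72 mM × 3730 mL ÷ 736 mM = 18.85 mL
casamino acids: dilute stock: 0.721% ÷ 20% × 3730 mL = 134.47 mL
nickel chloride hexahydrate: 4.94 mg/L × 3.73 L = 18.43 mg
MOPS: 13.8 g/L × 3.73 L = 51.47 g

hydrochloric acid 18.85 mL; casamino acids 134.47 mL; nickel chloride hexahydrate 18.43 mg; MOPS 51.47 g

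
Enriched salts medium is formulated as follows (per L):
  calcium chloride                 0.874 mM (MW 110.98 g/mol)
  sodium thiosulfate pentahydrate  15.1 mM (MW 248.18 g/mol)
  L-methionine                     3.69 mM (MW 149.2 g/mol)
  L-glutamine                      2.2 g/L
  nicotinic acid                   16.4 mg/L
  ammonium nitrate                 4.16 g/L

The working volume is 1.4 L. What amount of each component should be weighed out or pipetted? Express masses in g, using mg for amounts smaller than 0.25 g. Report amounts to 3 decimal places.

calcium chloride 135.795 mg; sodium thiosulfate pentahydrate 5.247 g; L-methionine 0.771 g; L-glutamine 3.080 g; nicotinic acid 22.960 mg; ammonium nitrate 5.824 g

Working volume: 1.4 L.
calcium chloride: 0.874 mmol/L × 110.98 mg/mmol × 1.4 L = 135.795 mg
sodium thiosulfate pentahydrate: 15.1 mmol/L × 248.18 g/mol × 1.4 L ÷ 1000 = 5.247 g
L-methionine: 3.69 mmol/L × 149.2 g/mol × 1.4 L ÷ 1000 = 0.771 g
L-glutamine: 2.2 g/L × 1.4 L = 3.080 g
nicotinic acid: 16.4 mg/L × 1.4 L = 22.960 mg
ammonium nitrate: 4.16 g/L × 1.4 L = 5.824 g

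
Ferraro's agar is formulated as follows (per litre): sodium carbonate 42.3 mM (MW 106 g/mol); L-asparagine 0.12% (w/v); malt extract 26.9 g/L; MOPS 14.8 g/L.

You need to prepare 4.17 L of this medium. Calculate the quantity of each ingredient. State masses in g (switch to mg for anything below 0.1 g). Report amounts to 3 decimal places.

Scale factor relative to 1 L: 4.17.
sodium carbonate: 42.3 mmol/L × 106 g/mol × 4.17 L ÷ 1000 = 18.697 g
L-asparagine: 0.12 g per 100 mL × 4170 mL ÷ 100 = 5.004 g
malt extract: 26.9 g/L × 4.17 L = 112.173 g
MOPS: 14.8 g/L × 4.17 L = 61.716 g

sodium carbonate 18.697 g; L-asparagine 5.004 g; malt extract 112.173 g; MOPS 61.716 g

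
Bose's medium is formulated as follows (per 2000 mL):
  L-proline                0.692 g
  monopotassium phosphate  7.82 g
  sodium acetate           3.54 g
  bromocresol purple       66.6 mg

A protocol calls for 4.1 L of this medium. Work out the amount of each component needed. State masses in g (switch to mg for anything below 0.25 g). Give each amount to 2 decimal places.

L-proline 1.42 g; monopotassium phosphate 16.03 g; sodium acetate 7.26 g; bromocresol purple 136.53 mg

Ratio of target to recipe volume: 4100 / 2000 = 2.05.
L-proline: 0.692 g × (4100 mL / 2000 mL) = 1.42 g
monopotassium phosphate: 7.82 g × (4100 mL / 2000 mL) = 16.03 g
sodium acetate: 3.54 g × (4100 mL / 2000 mL) = 7.26 g
bromocresol purple: 66.6 mg × (4100 mL / 2000 mL) = 136.53 mg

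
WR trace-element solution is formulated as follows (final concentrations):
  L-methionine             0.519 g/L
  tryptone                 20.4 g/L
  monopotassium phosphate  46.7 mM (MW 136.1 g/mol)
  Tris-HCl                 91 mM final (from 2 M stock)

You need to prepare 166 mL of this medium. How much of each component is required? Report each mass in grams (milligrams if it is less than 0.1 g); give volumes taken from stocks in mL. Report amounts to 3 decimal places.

Target volume = 166 mL = 0.166 L.
L-methionine: 0.519 g/L × 0.166 L = 0.086154 g = 86.154 mg
tryptone: 20.4 g/L × 0.166 L = 3.386 g
monopotassium phosphate: 46.7 mmol/L × 136.1 g/mol × 0.166 L ÷ 1000 = 1.055 g
Tris-HCl: dilute stock: 91 mM × 166 mL ÷ 2000 mM = 7.553 mL

L-methionine 86.154 mg; tryptone 3.386 g; monopotassium phosphate 1.055 g; Tris-HCl 7.553 mL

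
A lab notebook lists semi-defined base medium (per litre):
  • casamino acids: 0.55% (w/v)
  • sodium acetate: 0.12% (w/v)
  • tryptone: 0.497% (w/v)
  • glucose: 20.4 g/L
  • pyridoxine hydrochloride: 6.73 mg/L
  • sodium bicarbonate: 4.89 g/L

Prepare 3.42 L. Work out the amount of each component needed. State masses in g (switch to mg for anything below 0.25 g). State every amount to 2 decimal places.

Scale factor relative to 1 L: 3.42.
casamino acids: 0.55 g per 100 mL × 3420 mL ÷ 100 = 18.81 g
sodium acetate: 0.12 g per 100 mL × 3420 mL ÷ 100 = 4.10 g
tryptone: 0.497% w/v = 4.97 g/L → 4.97 × 3.42 L = 17.00 g
glucose: 20.4 g/L × 3.42 L = 69.77 g
pyridoxine hydrochloride: 6.73 mg/L × 3.42 L = 23.02 mg
sodium bicarbonate: 4.89 g/L × 3.42 L = 16.72 g

casamino acids 18.81 g; sodium acetate 4.10 g; tryptone 17.00 g; glucose 69.77 g; pyridoxine hydrochloride 23.02 mg; sodium bicarbonate 16.72 g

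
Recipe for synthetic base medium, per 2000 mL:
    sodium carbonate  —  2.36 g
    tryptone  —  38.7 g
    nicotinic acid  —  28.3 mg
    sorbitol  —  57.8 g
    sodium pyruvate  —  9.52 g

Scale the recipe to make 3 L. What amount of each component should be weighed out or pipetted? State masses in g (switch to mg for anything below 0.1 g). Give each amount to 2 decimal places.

Ratio of target to recipe volume: 3000 / 2000 = 1.5.
sodium carbonate: 2.36 g × (3000 mL / 2000 mL) = 3.54 g
tryptone: 38.7 g × (3000 mL / 2000 mL) = 58.05 g
nicotinic acid: 28.3 mg × (3000 mL / 2000 mL) = 42.45 mg
sorbitol: 57.8 g × (3000 mL / 2000 mL) = 86.70 g
sodium pyruvate: 9.52 g × (3000 mL / 2000 mL) = 14.28 g

sodium carbonate 3.54 g; tryptone 58.05 g; nicotinic acid 42.45 mg; sorbitol 86.70 g; sodium pyruvate 14.28 g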